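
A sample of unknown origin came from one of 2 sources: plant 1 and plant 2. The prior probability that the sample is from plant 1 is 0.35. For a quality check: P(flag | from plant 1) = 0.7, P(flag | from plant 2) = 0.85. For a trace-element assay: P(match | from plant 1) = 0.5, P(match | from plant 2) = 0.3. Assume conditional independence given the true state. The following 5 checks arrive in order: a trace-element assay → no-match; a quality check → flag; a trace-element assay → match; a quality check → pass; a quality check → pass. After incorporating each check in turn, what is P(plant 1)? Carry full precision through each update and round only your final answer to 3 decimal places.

0.679

After a trace-element assay='no-match': P(plant 1) = 0.5·0.3500 / (0.5·0.3500 + 0.7·0.6500) ≈ 0.2778
After a quality check='flag': P(plant 1) = 0.7·0.2778 / (0.7·0.2778 + 0.85·0.7222) ≈ 0.2405
After a trace-element assay='match': P(plant 1) = 0.5·0.2405 / (0.5·0.2405 + 0.3·0.7595) ≈ 0.3455
After a quality check='pass': P(plant 1) = 0.3·0.3455 / (0.3·0.3455 + 0.15·0.6545) ≈ 0.5136
After a quality check='pass': P(plant 1) = 0.3·0.5136 / (0.3·0.5136 + 0.15·0.4864) ≈ 0.6786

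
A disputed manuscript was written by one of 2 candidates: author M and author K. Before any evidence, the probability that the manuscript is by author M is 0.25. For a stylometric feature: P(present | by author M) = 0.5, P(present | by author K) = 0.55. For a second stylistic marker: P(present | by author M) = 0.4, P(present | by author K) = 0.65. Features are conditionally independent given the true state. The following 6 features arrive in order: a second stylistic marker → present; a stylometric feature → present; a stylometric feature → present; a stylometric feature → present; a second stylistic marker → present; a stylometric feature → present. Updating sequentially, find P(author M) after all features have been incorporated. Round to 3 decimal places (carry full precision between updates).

After a second stylistic marker='present': P(author M) = 0.4·0.2500 / (0.4·0.2500 + 0.65·0.7500) ≈ 0.1702
After a stylometric feature='present': P(author M) = 0.5·0.1702 / (0.5·0.1702 + 0.55·0.8298) ≈ 0.1572
After a stylometric feature='present': P(author M) = 0.5·0.1572 / (0.5·0.1572 + 0.55·0.8428) ≈ 0.1450
After a stylometric feature='present': P(author M) = 0.5·0.1450 / (0.5·0.1450 + 0.55·0.8550) ≈ 0.1335
After a second stylistic marker='present': P(author M) = 0.4·0.1335 / (0.4·0.1335 + 0.65·0.8665) ≈ 0.0866
After a stylometric feature='present': P(author M) = 0.5·0.0866 / (0.5·0.0866 + 0.55·0.9134) ≈ 0.0794

0.079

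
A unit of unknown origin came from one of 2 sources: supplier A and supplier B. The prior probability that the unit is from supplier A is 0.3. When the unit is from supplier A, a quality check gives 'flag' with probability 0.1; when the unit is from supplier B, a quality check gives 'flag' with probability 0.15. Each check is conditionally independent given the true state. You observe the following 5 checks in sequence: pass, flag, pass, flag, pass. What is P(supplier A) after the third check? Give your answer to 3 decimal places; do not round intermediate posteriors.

After 'pass': P(supplier A) = 0.9·0.3000 / (0.9·0.3000 + 0.85·0.7000) ≈ 0.3121
After 'flag': P(supplier A) = 0.1·0.3121 / (0.1·0.3121 + 0.15·0.6879) ≈ 0.2323
After 'pass': P(supplier A) = 0.9·0.2323 / (0.9·0.2323 + 0.85·0.7677) ≈ 0.2426

0.243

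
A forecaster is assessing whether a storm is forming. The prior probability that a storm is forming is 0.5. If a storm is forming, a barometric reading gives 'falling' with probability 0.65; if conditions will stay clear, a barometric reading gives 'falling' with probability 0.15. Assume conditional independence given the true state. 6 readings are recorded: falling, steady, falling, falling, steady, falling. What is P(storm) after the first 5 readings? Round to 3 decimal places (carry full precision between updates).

0.932

After 'falling': P(storm) = 0.65·0.5000 / (0.65·0.5000 + 0.15·0.5000) ≈ 0.8125
After 'steady': P(storm) = 0.35·0.8125 / (0.35·0.8125 + 0.85·0.1875) ≈ 0.6408
After 'falling': P(storm) = 0.65·0.6408 / (0.65·0.6408 + 0.15·0.3592) ≈ 0.8855
After 'falling': P(storm) = 0.65·0.8855 / (0.65·0.8855 + 0.15·0.1145) ≈ 0.9710
After 'steady': P(storm) = 0.35·0.9710 / (0.35·0.9710 + 0.85·0.0290) ≈ 0.9324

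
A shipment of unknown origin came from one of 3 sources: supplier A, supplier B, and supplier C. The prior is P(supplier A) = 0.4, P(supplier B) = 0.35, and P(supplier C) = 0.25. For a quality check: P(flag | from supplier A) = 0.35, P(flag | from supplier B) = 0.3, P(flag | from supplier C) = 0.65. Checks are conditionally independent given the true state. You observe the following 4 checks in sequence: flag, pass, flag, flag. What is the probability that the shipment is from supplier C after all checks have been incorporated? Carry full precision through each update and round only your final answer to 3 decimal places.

0.575

After 'flag': normaliser = 0.35·0.4000 + 0.3·0.3500 + 0.65·0.2500; P(supplier A) ≈ 0.3436, P(supplier B) ≈ 0.2577, P(supplier C) ≈ 0.3988
After 'pass': normaliser = 0.65·0.3436 + 0.7·0.2577 + 0.35·0.3988; P(supplier A) ≈ 0.4111, P(supplier B) ≈ 0.3320, P(supplier C) ≈ 0.2569
After 'flag': normaliser = 0.35·0.4111 + 0.3·0.3320 + 0.65·0.2569; P(supplier A) ≈ 0.3505, P(supplier B) ≈ 0.2427, P(supplier C) ≈ 0.4068
After 'flag': normaliser = 0.35·0.3505 + 0.3·0.2427 + 0.65·0.4068; P(supplier A) ≈ 0.2667, P(supplier B) ≈ 0.1583, P(supplier C) ≈ 0.5750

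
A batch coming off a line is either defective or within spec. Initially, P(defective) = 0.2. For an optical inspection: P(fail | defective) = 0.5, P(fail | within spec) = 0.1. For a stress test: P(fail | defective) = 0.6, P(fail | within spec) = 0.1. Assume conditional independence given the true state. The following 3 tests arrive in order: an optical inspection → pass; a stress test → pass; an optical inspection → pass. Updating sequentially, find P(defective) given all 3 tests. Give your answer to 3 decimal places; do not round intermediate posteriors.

After an optical inspection='pass': P(defective) = 0.5·0.2000 / (0.5·0.2000 + 0.9·0.8000) ≈ 0.1220
After a stress test='pass': P(defective) = 0.4·0.1220 / (0.4·0.1220 + 0.9·0.8780) ≈ 0.0581
After an optical inspection='pass': P(defective) = 0.5·0.0581 / (0.5·0.0581 + 0.9·0.9419) ≈ 0.0332

0.033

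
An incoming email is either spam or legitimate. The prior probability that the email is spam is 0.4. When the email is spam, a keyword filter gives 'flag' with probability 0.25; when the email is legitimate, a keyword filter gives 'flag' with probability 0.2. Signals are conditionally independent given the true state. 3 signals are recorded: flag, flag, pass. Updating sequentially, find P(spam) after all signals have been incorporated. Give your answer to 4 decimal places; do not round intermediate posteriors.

After 'flag': P(spam) = 0.25·0.4000 / (0.25·0.4000 + 0.2·0.6000) ≈ 0.4545
After 'flag': P(spam) = 0.25·0.4545 / (0.25·0.4545 + 0.2·0.5455) ≈ 0.5102
After 'pass': P(spam) = 0.75·0.5102 / (0.75·0.5102 + 0.8·0.4898) ≈ 0.4941

0.4941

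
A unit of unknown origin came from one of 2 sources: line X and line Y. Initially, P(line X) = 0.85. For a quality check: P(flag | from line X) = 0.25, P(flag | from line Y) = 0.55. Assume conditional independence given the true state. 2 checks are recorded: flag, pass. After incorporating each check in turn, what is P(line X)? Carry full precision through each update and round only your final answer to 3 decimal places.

After 'flag': P(line X) = 0.25·0.8500 / (0.25·0.8500 + 0.55·0.1500) ≈ 0.7203
After 'pass': P(line X) = 0.75·0.7203 / (0.75·0.7203 + 0.45·0.2797) ≈ 0.8111

0.811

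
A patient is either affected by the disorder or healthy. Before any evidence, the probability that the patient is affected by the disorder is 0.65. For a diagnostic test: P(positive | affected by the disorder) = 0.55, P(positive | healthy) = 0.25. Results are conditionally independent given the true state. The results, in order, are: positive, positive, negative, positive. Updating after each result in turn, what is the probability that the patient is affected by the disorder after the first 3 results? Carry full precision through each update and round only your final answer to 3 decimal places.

0.844

After 'positive': P(affected) = 0.55·0.6500 / (0.55·0.6500 + 0.25·0.3500) ≈ 0.8034
After 'positive': P(affected) = 0.55·0.8034 / (0.55·0.8034 + 0.25·0.1966) ≈ 0.8999
After 'negative': P(affected) = 0.45·0.8999 / (0.45·0.8999 + 0.75·0.1001) ≈ 0.8436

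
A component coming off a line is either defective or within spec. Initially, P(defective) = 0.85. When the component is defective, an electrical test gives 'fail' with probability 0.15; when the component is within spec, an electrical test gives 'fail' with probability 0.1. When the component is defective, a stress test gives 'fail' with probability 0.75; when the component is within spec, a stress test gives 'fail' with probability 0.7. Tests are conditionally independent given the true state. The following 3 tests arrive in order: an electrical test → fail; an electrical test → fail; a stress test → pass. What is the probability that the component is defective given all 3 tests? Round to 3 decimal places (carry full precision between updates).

0.914

After an electrical test='fail': P(defective) = 0.15·0.8500 / (0.15·0.8500 + 0.1·0.1500) ≈ 0.8947
After an electrical test='fail': P(defective) = 0.15·0.8947 / (0.15·0.8947 + 0.1·0.1053) ≈ 0.9273
After a stress test='pass': P(defective) = 0.25·0.9273 / (0.25·0.9273 + 0.3·0.0727) ≈ 0.9140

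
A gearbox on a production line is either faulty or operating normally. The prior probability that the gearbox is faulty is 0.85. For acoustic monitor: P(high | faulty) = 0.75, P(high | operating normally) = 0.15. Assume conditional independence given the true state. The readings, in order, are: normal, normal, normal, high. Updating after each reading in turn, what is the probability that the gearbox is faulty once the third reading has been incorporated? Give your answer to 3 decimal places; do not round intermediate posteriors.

0.126

After 'normal': P(faulty) = 0.25·0.8500 / (0.25·0.8500 + 0.85·0.1500) ≈ 0.6250
After 'normal': P(faulty) = 0.25·0.6250 / (0.25·0.6250 + 0.85·0.3750) ≈ 0.3289
After 'normal': P(faulty) = 0.25·0.3289 / (0.25·0.3289 + 0.85·0.6711) ≈ 0.1260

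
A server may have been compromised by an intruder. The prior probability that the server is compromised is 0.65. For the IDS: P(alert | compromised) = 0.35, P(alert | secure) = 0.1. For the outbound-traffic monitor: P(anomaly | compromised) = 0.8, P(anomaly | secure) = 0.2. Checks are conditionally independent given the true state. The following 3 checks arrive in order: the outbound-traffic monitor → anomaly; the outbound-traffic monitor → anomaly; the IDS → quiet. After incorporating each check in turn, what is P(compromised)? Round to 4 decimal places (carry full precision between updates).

After the outbound-traffic monitor='anomaly': P(compromised) = 0.8·0.6500 / (0.8·0.6500 + 0.2·0.3500) ≈ 0.8814
After the outbound-traffic monitor='anomaly': P(compromised) = 0.8·0.8814 / (0.8·0.8814 + 0.2·0.1186) ≈ 0.9674
After the IDS='quiet': P(compromised) = 0.65·0.9674 / (0.65·0.9674 + 0.9·0.0326) ≈ 0.9555

0.9555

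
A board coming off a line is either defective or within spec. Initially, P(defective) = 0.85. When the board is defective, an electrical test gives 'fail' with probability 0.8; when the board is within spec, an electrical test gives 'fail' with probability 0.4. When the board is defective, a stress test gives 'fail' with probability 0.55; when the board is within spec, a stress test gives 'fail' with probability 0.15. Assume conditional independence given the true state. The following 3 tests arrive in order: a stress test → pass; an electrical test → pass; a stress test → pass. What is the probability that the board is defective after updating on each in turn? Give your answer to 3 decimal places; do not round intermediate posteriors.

0.346

Each posterior becomes the prior for the next update.
After a stress test='pass': P(defective) = 0.45·0.8500 / (0.45·0.8500 + 0.85·0.1500) ≈ 0.7500
After an electrical test='pass': P(defective) = 0.2·0.7500 / (0.2·0.7500 + 0.6·0.2500) ≈ 0.5000
After a stress test='pass': P(defective) = 0.45·0.5000 / (0.45·0.5000 + 0.85·0.5000) ≈ 0.3462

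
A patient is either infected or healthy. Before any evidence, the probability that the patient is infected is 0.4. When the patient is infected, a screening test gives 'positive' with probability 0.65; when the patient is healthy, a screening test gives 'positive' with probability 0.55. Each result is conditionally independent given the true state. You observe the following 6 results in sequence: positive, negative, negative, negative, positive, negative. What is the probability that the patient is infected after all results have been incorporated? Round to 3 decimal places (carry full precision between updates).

0.254

Apply Bayes' rule sequentially, carrying P(infected) forward.
After 'positive': P(infected) = 0.65·0.4000 / (0.65·0.4000 + 0.55·0.6000) ≈ 0.4407
After 'negative': P(infected) = 0.35·0.4407 / (0.35·0.4407 + 0.45·0.5593) ≈ 0.3800
After 'negative': P(infected) = 0.35·0.3800 / (0.35·0.3800 + 0.45·0.6200) ≈ 0.3228
After 'negative': P(infected) = 0.35·0.3228 / (0.35·0.3228 + 0.45·0.6772) ≈ 0.2704
After 'positive': P(infected) = 0.65·0.2704 / (0.65·0.2704 + 0.55·0.7296) ≈ 0.3046
After 'negative': P(infected) = 0.35·0.3046 / (0.35·0.3046 + 0.45·0.6954) ≈ 0.2541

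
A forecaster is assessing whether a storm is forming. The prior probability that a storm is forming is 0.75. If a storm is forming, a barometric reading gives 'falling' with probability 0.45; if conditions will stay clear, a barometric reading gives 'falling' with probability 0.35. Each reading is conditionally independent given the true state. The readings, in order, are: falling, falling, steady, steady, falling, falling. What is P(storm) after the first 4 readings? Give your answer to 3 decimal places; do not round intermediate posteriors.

0.780

After 'falling': P(storm) = 0.45·0.7500 / (0.45·0.7500 + 0.35·0.2500) ≈ 0.7941
After 'falling': P(storm) = 0.45·0.7941 / (0.45·0.7941 + 0.35·0.2059) ≈ 0.8322
After 'steady': P(storm) = 0.55·0.8322 / (0.55·0.8322 + 0.65·0.1678) ≈ 0.8076
After 'steady': P(storm) = 0.55·0.8076 / (0.55·0.8076 + 0.65·0.1924) ≈ 0.7803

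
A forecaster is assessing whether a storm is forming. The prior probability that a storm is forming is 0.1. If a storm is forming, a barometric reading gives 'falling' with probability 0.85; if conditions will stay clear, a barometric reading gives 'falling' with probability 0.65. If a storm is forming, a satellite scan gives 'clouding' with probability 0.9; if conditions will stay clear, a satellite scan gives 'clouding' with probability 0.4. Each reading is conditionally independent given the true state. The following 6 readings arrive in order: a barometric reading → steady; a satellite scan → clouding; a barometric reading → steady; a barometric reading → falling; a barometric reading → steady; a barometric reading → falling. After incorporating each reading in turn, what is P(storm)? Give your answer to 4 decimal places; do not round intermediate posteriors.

After a barometric reading='steady': P(storm) = 0.15·0.1000 / (0.15·0.1000 + 0.35·0.9000) ≈ 0.0455
After a satellite scan='clouding': P(storm) = 0.9·0.0455 / (0.9·0.0455 + 0.4·0.9545) ≈ 0.0968
After a barometric reading='steady': P(storm) = 0.15·0.0968 / (0.15·0.0968 + 0.35·0.9032) ≈ 0.0439
After a barometric reading='falling': P(storm) = 0.85·0.0439 / (0.85·0.0439 + 0.65·0.9561) ≈ 0.0566
After a barometric reading='steady': P(storm) = 0.15·0.0566 / (0.15·0.0566 + 0.35·0.9434) ≈ 0.0251
After a barometric reading='falling': P(storm) = 0.85·0.0251 / (0.85·0.0251 + 0.65·0.9749) ≈ 0.0326

0.0326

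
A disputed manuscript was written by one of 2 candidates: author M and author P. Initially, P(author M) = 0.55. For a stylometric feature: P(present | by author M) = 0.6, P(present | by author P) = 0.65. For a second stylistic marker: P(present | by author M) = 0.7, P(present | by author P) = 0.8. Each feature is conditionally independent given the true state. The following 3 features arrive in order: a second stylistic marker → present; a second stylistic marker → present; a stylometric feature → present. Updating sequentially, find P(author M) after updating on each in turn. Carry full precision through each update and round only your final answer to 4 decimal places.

After a second stylistic marker='present': P(author M) = 0.7·0.5500 / (0.7·0.5500 + 0.8·0.4500) ≈ 0.5168
After a second stylistic marker='present': P(author M) = 0.7·0.5168 / (0.7·0.5168 + 0.8·0.4832) ≈ 0.4834
After a stylometric feature='present': P(author M) = 0.6·0.4834 / (0.6·0.4834 + 0.65·0.5166) ≈ 0.4635

0.4635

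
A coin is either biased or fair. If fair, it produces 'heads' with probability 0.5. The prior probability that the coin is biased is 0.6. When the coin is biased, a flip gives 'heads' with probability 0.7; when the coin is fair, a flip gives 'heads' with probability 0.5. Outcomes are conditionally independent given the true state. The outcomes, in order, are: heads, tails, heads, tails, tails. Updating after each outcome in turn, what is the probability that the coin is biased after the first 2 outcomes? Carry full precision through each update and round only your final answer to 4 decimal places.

0.5575

After 'heads': P(biased) = 0.7·0.6000 / (0.7·0.6000 + 0.5·0.4000) ≈ 0.6774
After 'tails': P(biased) = 0.3·0.6774 / (0.3·0.6774 + 0.5·0.3226) ≈ 0.5575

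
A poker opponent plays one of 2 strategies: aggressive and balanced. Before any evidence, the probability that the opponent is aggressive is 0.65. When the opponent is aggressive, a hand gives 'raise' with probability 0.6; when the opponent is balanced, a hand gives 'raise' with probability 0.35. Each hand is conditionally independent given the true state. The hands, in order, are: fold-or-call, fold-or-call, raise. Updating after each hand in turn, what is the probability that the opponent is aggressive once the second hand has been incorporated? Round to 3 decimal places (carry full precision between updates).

0.413

After 'fold-or-call': P(aggressive) = 0.4·0.6500 / (0.4·0.6500 + 0.65·0.3500) ≈ 0.5333
After 'fold-or-call': P(aggressive) = 0.4·0.5333 / (0.4·0.5333 + 0.65·0.4667) ≈ 0.4129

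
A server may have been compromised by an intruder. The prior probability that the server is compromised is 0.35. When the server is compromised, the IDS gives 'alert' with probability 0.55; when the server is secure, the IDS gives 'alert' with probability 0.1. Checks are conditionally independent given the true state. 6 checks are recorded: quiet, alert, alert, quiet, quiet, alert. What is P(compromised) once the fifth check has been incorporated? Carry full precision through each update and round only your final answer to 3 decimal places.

After 'quiet': P(compromised) = 0.45·0.3500 / (0.45·0.3500 + 0.9·0.6500) ≈ 0.2121
After 'alert': P(compromised) = 0.55·0.2121 / (0.55·0.2121 + 0.1·0.7879) ≈ 0.5969
After 'alert': P(compromised) = 0.55·0.5969 / (0.55·0.5969 + 0.1·0.4031) ≈ 0.8906
After 'quiet': P(compromised) = 0.45·0.8906 / (0.45·0.8906 + 0.9·0.1094) ≈ 0.8028
After 'quiet': P(compromised) = 0.45·0.8028 / (0.45·0.8028 + 0.9·0.1972) ≈ 0.6706

0.671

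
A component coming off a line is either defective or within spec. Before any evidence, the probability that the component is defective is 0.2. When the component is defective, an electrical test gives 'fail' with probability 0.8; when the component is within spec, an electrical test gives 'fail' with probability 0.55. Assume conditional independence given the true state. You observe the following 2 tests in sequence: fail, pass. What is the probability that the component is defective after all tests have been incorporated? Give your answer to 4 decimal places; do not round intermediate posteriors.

After 'fail': P(defective) = 0.8·0.2000 / (0.8·0.2000 + 0.55·0.8000) ≈ 0.2667
After 'pass': P(defective) = 0.2·0.2667 / (0.2·0.2667 + 0.45·0.7333) ≈ 0.1391

0.1391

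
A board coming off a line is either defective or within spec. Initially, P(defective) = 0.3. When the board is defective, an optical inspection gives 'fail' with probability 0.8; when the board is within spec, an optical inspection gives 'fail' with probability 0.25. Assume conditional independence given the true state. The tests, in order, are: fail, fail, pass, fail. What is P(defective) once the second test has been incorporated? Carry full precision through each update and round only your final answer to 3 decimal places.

0.814

Each posterior becomes the prior for the next update.
After 'fail': P(defective) = 0.8·0.3000 / (0.8·0.3000 + 0.25·0.7000) ≈ 0.5783
After 'fail': P(defective) = 0.8·0.5783 / (0.8·0.5783 + 0.25·0.4217) ≈ 0.8144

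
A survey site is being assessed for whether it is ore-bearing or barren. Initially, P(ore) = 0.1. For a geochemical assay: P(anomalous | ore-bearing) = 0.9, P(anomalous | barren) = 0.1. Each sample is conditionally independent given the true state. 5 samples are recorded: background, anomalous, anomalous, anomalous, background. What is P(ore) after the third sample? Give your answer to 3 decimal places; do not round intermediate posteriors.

After 'background': P(ore) = 0.1·0.1000 / (0.1·0.1000 + 0.9·0.9000) ≈ 0.0122
After 'anomalous': P(ore) = 0.9·0.0122 / (0.9·0.0122 + 0.1·0.9878) ≈ 0.1000
After 'anomalous': P(ore) = 0.9·0.1000 / (0.9·0.1000 + 0.1·0.9000) ≈ 0.5000

0.500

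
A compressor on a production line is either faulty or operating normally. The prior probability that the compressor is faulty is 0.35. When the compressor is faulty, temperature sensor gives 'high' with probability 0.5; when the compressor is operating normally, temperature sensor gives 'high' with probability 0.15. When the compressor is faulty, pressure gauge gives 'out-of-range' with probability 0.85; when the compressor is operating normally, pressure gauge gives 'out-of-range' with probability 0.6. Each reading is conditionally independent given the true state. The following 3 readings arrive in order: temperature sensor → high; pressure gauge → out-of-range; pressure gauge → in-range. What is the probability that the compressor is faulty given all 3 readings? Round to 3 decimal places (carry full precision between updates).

0.488

Apply Bayes' rule sequentially, carrying P(faulty) forward.
After temperature sensor='high': P(faulty) = 0.5·0.3500 / (0.5·0.3500 + 0.15·0.6500) ≈ 0.6422
After pressure gauge='out-of-range': P(faulty) = 0.85·0.6422 / (0.85·0.6422 + 0.6·0.3578) ≈ 0.7177
After pressure gauge='in-range': P(faulty) = 0.15·0.7177 / (0.15·0.7177 + 0.4·0.2823) ≈ 0.4881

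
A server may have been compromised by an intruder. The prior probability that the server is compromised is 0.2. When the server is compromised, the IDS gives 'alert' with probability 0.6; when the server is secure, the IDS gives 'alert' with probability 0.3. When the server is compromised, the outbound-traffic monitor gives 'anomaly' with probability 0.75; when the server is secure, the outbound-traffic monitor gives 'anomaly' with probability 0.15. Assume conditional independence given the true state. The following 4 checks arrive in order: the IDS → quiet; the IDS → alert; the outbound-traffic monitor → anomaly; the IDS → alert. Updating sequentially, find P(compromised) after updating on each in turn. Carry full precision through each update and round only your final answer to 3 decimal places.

0.741

Apply Bayes' rule sequentially, carrying P(compromised) forward.
After the IDS='quiet': P(compromised) = 0.4·0.2000 / (0.4·0.2000 + 0.7·0.8000) ≈ 0.1250
After the IDS='alert': P(compromised) = 0.6·0.1250 / (0.6·0.1250 + 0.3·0.8750) ≈ 0.2222
After the outbound-traffic monitor='anomaly': P(compromised) = 0.75·0.2222 / (0.75·0.2222 + 0.15·0.7778) ≈ 0.5882
After the IDS='alert': P(compromised) = 0.6·0.5882 / (0.6·0.5882 + 0.3·0.4118) ≈ 0.7407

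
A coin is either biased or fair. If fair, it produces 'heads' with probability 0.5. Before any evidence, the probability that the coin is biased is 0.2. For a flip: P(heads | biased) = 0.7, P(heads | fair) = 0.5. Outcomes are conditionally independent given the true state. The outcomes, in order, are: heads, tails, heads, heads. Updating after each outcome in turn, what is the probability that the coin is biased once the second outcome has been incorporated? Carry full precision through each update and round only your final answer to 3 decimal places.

0.174

After 'heads': P(biased) = 0.7·0.2000 / (0.7·0.2000 + 0.5·0.8000) ≈ 0.2593
After 'tails': P(biased) = 0.3·0.2593 / (0.3·0.2593 + 0.5·0.7407) ≈ 0.1736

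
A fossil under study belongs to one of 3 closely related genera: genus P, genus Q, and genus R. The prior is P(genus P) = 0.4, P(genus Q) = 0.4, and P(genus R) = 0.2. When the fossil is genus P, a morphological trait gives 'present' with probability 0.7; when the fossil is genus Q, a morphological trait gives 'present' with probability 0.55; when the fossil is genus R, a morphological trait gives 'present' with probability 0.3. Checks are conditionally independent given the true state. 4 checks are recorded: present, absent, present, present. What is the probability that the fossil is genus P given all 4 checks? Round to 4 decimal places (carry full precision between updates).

After 'present': normaliser = 0.7·0.4000 + 0.55·0.4000 + 0.3·0.2000; P(genus P) ≈ 0.5000, P(genus Q) ≈ 0.3929, P(genus R) ≈ 0.1071
After 'absent': normaliser = 0.3·0.5000 + 0.45·0.3929 + 0.7·0.1071; P(genus P) ≈ 0.3733, P(genus Q) ≈ 0.4400, P(genus R) ≈ 0.1867
After 'present': normaliser = 0.7·0.3733 + 0.55·0.4400 + 0.3·0.1867; P(genus P) ≈ 0.4672, P(genus Q) ≈ 0.4327, P(genus R) ≈ 0.1001
After 'present': normaliser = 0.7·0.4672 + 0.55·0.4327 + 0.3·0.1001; P(genus P) ≈ 0.5496, P(genus Q) ≈ 0.3999, P(genus R) ≈ 0.0505

0.5496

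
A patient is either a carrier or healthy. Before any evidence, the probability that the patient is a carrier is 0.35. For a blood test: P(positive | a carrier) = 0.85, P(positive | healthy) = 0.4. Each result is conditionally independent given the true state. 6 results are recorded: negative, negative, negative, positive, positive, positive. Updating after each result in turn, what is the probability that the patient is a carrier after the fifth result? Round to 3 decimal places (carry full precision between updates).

After 'negative': P(carrier) = 0.15·0.3500 / (0.15·0.3500 + 0.6·0.6500) ≈ 0.1186
After 'negative': P(carrier) = 0.15·0.1186 / (0.15·0.1186 + 0.6·0.8814) ≈ 0.0326
After 'negative': P(carrier) = 0.15·0.0326 / (0.15·0.0326 + 0.6·0.9674) ≈ 0.0083
After 'positive': P(carrier) = 0.85·0.0083 / (0.85·0.0083 + 0.4·0.9917) ≈ 0.0176
After 'positive': P(carrier) = 0.85·0.0176 / (0.85·0.0176 + 0.4·0.9824) ≈ 0.0366

0.037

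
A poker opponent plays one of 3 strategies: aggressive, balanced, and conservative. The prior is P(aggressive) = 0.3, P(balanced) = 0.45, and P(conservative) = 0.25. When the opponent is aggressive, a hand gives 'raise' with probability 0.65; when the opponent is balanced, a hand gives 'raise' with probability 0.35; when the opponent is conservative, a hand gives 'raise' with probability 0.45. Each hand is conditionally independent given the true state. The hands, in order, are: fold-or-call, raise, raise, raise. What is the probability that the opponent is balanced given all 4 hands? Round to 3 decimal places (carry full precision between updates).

After 'fold-or-call': normaliser = 0.35·0.3000 + 0.65·0.4500 + 0.55·0.2500; P(aggressive) ≈ 0.1963, P(balanced) ≈ 0.5467, P(conservative) ≈ 0.2570
After 'raise': normaliser = 0.65·0.1963 + 0.35·0.5467 + 0.45·0.2570; P(aggressive) ≈ 0.2935, P(balanced) ≈ 0.4403, P(conservative) ≈ 0.2661
After 'raise': normaliser = 0.65·0.2935 + 0.35·0.4403 + 0.45·0.2661; P(aggressive) ≈ 0.4106, P(balanced) ≈ 0.3317, P(conservative) ≈ 0.2577
After 'raise': normaliser = 0.65·0.4106 + 0.35·0.3317 + 0.45·0.2577; P(aggressive) ≈ 0.5349, P(balanced) ≈ 0.2326, P(conservative) ≈ 0.2324

0.233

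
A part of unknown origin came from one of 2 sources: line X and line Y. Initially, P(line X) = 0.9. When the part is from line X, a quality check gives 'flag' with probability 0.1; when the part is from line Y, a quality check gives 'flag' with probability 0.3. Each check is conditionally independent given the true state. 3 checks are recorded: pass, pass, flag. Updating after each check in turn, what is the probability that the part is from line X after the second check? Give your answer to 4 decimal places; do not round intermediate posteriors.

Each posterior becomes the prior for the next update.
After 'pass': P(line X) = 0.9·0.9000 / (0.9·0.9000 + 0.7·0.1000) ≈ 0.9205
After 'pass': P(line X) = 0.9·0.9205 / (0.9·0.9205 + 0.7·0.0795) ≈ 0.9370

0.9370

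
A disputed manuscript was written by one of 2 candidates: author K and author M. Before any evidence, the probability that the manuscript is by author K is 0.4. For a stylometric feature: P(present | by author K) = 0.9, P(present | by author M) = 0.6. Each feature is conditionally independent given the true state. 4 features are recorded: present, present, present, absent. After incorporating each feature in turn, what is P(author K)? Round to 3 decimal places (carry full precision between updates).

After 'present': P(author K) = 0.9·0.4000 / (0.9·0.4000 + 0.6·0.6000) ≈ 0.5000
After 'present': P(author K) = 0.9·0.5000 / (0.9·0.5000 + 0.6·0.5000) ≈ 0.6000
After 'present': P(author K) = 0.9·0.6000 / (0.9·0.6000 + 0.6·0.4000) ≈ 0.6923
After 'absent': P(author K) = 0.1·0.6923 / (0.1·0.6923 + 0.4·0.3077) ≈ 0.3600

0.360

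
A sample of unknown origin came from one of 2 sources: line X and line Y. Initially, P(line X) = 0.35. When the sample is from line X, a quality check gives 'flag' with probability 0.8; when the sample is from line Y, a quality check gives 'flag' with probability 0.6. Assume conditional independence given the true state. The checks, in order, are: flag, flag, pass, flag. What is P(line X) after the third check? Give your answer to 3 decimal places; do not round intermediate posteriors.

0.324

After 'flag': P(line X) = 0.8·0.3500 / (0.8·0.3500 + 0.6·0.6500) ≈ 0.4179
After 'flag': P(line X) = 0.8·0.4179 / (0.8·0.4179 + 0.6·0.5821) ≈ 0.4891
After 'pass': P(line X) = 0.2·0.4891 / (0.2·0.4891 + 0.4·0.5109) ≈ 0.3237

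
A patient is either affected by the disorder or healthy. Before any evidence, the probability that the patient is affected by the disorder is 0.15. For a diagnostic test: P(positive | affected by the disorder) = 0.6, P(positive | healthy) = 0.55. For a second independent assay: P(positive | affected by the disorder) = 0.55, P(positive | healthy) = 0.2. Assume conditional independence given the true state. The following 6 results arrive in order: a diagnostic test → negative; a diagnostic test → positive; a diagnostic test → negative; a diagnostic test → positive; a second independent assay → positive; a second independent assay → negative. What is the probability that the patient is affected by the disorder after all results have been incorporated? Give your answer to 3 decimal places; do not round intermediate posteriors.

Apply Bayes' rule sequentially, carrying P(affected) forward.
After a diagnostic test='negative': P(affected) = 0.4·0.1500 / (0.4·0.1500 + 0.45·0.8500) ≈ 0.1356
After a diagnostic test='positive': P(affected) = 0.6·0.1356 / (0.6·0.1356 + 0.55·0.8644) ≈ 0.1461
After a diagnostic test='negative': P(affected) = 0.4·0.1461 / (0.4·0.1461 + 0.45·0.8539) ≈ 0.1320
After a diagnostic test='positive': P(affected) = 0.6·0.1320 / (0.6·0.1320 + 0.55·0.8680) ≈ 0.1423
After a second independent assay='positive': P(affected) = 0.55·0.1423 / (0.55·0.1423 + 0.2·0.8577) ≈ 0.3133
After a second independent assay='negative': P(affected) = 0.45·0.3133 / (0.45·0.3133 + 0.8·0.6867) ≈ 0.2043

0.204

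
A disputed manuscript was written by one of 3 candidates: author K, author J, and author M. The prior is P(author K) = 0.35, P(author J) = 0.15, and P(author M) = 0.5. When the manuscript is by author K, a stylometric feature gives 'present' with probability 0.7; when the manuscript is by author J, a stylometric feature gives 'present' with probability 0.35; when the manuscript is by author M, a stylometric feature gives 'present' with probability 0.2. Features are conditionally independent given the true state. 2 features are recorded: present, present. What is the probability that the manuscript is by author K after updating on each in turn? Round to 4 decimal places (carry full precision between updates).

0.8172

Apply Bayes' rule sequentially, carrying P(author K) forward.
After 'present': normaliser = 0.7·0.3500 + 0.35·0.1500 + 0.2·0.5000; P(author K) ≈ 0.6164, P(author J) ≈ 0.1321, P(author M) ≈ 0.2516
After 'present': normaliser = 0.7·0.6164 + 0.35·0.1321 + 0.2·0.2516; P(author K) ≈ 0.8172, P(author J) ≈ 0.0876, P(author M) ≈ 0.0953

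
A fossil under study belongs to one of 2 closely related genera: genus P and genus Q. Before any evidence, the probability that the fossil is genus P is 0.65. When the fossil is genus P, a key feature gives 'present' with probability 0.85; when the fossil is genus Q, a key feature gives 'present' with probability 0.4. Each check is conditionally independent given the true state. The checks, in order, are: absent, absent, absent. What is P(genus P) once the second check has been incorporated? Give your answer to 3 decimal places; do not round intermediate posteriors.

0.104

Each posterior becomes the prior for the next update.
After 'absent': P(genus P) = 0.15·0.6500 / (0.15·0.6500 + 0.6·0.3500) ≈ 0.3171
After 'absent': P(genus P) = 0.15·0.3171 / (0.15·0.3171 + 0.6·0.6829) ≈ 0.1040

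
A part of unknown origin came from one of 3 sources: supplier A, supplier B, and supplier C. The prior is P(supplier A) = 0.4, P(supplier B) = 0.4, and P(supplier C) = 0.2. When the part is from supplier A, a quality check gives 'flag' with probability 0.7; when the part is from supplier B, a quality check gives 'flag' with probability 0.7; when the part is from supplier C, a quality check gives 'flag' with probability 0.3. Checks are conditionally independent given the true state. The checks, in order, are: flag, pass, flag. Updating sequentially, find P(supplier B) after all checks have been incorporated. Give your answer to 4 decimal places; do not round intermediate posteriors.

After 'flag': normaliser = 0.7·0.4000 + 0.7·0.4000 + 0.3·0.2000; P(supplier A) ≈ 0.4516, P(supplier B) ≈ 0.4516, P(supplier C) ≈ 0.0968
After 'pass': normaliser = 0.3·0.4516 + 0.3·0.4516 + 0.7·0.0968; P(supplier A) ≈ 0.4000, P(supplier B) ≈ 0.4000, P(supplier C) ≈ 0.2000
After 'flag': normaliser = 0.7·0.4000 + 0.7·0.4000 + 0.3·0.2000; P(supplier A) ≈ 0.4516, P(supplier B) ≈ 0.4516, P(supplier C) ≈ 0.0968

0.4516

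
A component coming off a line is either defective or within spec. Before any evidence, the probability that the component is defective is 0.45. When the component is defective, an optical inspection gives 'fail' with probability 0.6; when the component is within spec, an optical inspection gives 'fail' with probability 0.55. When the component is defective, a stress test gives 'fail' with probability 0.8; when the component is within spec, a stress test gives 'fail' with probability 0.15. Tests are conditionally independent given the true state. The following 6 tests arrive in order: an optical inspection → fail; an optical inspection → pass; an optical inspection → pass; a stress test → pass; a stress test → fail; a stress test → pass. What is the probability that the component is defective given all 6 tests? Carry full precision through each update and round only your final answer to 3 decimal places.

0.172

After an optical inspection='fail': P(defective) = 0.6·0.4500 / (0.6·0.4500 + 0.55·0.5500) ≈ 0.4716
After an optical inspection='pass': P(defective) = 0.4·0.4716 / (0.4·0.4716 + 0.45·0.5284) ≈ 0.4424
After an optical inspection='pass': P(defective) = 0.4·0.4424 / (0.4·0.4424 + 0.45·0.5576) ≈ 0.4136
After a stress test='pass': P(defective) = 0.2·0.4136 / (0.2·0.4136 + 0.85·0.5864) ≈ 0.1423
After a stress test='fail': P(defective) = 0.8·0.1423 / (0.8·0.1423 + 0.15·0.8577) ≈ 0.4695
After a stress test='pass': P(defective) = 0.2·0.4695 / (0.2·0.4695 + 0.85·0.5305) ≈ 0.1723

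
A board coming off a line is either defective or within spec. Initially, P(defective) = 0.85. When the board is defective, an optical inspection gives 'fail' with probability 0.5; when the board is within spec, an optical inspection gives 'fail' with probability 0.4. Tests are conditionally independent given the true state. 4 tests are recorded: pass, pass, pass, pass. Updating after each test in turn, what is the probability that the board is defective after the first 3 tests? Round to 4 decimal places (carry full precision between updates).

After 'pass': P(defective) = 0.5·0.8500 / (0.5·0.8500 + 0.6·0.1500) ≈ 0.8252
After 'pass': P(defective) = 0.5·0.8252 / (0.5·0.8252 + 0.6·0.1748) ≈ 0.7974
After 'pass': P(defective) = 0.5·0.7974 / (0.5·0.7974 + 0.6·0.2026) ≈ 0.7663

0.7663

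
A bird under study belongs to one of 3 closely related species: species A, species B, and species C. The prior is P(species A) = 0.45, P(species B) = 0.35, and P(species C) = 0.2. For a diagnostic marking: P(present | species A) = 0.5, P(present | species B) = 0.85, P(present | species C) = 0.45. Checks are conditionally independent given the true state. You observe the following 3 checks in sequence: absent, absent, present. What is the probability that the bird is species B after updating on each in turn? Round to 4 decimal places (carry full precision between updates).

0.0742

After 'absent': normaliser = 0.5·0.4500 + 0.15·0.3500 + 0.55·0.2000; P(species A) ≈ 0.5806, P(species B) ≈ 0.1355, P(species C) ≈ 0.2839
After 'absent': normaliser = 0.5·0.5806 + 0.15·0.1355 + 0.55·0.2839; P(species A) ≈ 0.6220, P(species B) ≈ 0.0435, P(species C) ≈ 0.3345
After 'present': normaliser = 0.5·0.6220 + 0.85·0.0435 + 0.45·0.3345; P(species A) ≈ 0.6238, P(species B) ≈ 0.0742, P(species C) ≈ 0.3019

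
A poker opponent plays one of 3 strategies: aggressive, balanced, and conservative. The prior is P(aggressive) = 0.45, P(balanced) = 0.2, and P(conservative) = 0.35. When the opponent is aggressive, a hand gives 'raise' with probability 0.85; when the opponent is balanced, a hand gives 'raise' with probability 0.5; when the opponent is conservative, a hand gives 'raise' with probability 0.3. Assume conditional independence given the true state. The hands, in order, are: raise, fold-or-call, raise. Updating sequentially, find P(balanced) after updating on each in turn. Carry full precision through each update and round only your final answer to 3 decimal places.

0.261

Each posterior becomes the prior for the next update.
After 'raise': normaliser = 0.85·0.4500 + 0.5·0.2000 + 0.3·0.3500; P(aggressive) ≈ 0.6511, P(balanced) ≈ 0.1702, P(conservative) ≈ 0.1787
After 'fold-or-call': normaliser = 0.15·0.6511 + 0.5·0.1702 + 0.7·0.1787; P(aggressive) ≈ 0.3172, P(balanced) ≈ 0.2764, P(conservative) ≈ 0.4064
After 'raise': normaliser = 0.85·0.3172 + 0.5·0.2764 + 0.3·0.4064; P(aggressive) ≈ 0.5090, P(balanced) ≈ 0.2609, P(conservative) ≈ 0.2301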